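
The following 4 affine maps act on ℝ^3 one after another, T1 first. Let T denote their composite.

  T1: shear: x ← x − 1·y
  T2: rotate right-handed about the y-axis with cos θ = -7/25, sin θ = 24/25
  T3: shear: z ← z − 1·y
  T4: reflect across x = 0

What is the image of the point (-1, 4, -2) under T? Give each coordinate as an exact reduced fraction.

T(p) = (13/25, 4, 34/25)

T1 shear: x ← x − 1·y: (-1, 4, -2) → (-5, 4, -2)
T2 rotate right-handed about the y-axis with cos θ = -7/25, sin θ = 24/25: (-5, 4, -2) → (-13/25, 4, 134/25)
T3 shear: z ← z − 1·y: (-13/25, 4, 134/25) → (-13/25, 4, 34/25)
T4 reflect across x = 0: (-13/25, 4, 34/25) → (13/25, 4, 34/25)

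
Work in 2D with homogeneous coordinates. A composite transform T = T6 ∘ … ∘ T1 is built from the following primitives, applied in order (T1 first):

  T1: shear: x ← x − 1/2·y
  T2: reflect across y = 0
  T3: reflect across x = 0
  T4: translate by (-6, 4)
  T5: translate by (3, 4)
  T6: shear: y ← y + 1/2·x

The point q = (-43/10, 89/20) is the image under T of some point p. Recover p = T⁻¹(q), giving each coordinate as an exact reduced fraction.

T1 = [1 -1/2 0; 0 1 0; 0 0 1]
T2·T1 = [1 -1/2 0; 0 -1 0; 0 0 1]
T3·…·T1 = [-1 1/2 0; 0 -1 0; 0 0 1]
T4·…·T1 = [-1 1/2 -6; 0 -1 4; 0 0 1]
T5·…·T1 = [-1 1/2 -3; 0 -1 8; 0 0 1]
T6·…·T1 = [-1 1/2 -3; -1/2 -3/4 13/2; 0 0 1]
det M = 1; M⁻¹ = [-3/4 -1/2 1; 1/2 -1 8; 0 0 1]
M⁻¹ · (-43/10, 89/20)ᵀ = (2, 7/5)ᵀ

p = (2, 7/5)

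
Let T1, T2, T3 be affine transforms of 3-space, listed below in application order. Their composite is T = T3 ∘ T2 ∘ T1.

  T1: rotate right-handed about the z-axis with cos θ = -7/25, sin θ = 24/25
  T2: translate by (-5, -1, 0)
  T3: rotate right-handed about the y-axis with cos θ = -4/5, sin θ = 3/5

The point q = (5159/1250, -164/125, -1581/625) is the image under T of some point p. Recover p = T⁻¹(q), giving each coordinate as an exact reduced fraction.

T1 = [-7/25 -24/25 0 0; 24/25 -7/25 0 0; 0 0 1 0; 0 0 0 1]
T2·T1 = [-7/25 -24/25 0 -5; 24/25 -7/25 0 -1; 0 0 1 0; 0 0 0 1]
T3·…·T1 = [28/125 96/125 3/5 4; 24/25 -7/25 0 -1; 21/125 72/125 -4/5 3; 0 0 0 1]
det M = 1; M⁻¹ = [28/125 24/25 21/125 -11/25; 96/125 -7/25 72/125 -127/25; 3/5 0 -4/5 0; 0 0 0 1]
M⁻¹ · (5159/1250, -164/125, -1581/625)ᵀ = (-6/5, -3, 9/2)ᵀ

p = (-6/5, -3, 9/2)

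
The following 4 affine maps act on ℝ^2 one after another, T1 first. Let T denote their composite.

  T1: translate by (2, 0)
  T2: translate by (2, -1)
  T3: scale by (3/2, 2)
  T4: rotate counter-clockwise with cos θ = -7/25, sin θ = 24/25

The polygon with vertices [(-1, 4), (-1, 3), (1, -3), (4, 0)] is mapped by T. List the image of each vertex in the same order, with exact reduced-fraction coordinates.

T1 translate by (2, 0): (-1, 4) → (1, 4); (-1, 3) → (1, 3); (1, -3) → (3, -3); (4, 0) → (6, 0)
T2 translate by (2, -1): (1, 4) → (3, 3); (1, 3) → (3, 2); (3, -3) → (5, -4); (6, 0) → (8, -1)
T3 scale by (3/2, 2): (3, 3) → (9/2, 6); (3, 2) → (9/2, 4); (5, -4) → (15/2, -8); (8, -1) → (12, -2)
T4 rotate counter-clockwise with cos θ = -7/25, sin θ = 24/25: (9/2, 6) → (-351/50, 66/25); (9/2, 4) → (-51/10, 16/5); (15/2, -8) → (279/50, 236/25); (12, -2) → (-36/25, 302/25)

image vertices: (-351/50, 66/25), (-51/10, 16/5), (279/50, 236/25), (-36/25, 302/25)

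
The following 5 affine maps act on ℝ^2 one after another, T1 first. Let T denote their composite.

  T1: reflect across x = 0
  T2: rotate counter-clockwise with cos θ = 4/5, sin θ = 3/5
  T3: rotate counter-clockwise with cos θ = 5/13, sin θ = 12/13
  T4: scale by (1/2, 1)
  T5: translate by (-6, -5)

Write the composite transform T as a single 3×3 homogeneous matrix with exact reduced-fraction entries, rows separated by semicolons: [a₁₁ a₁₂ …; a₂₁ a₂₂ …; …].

T = [8/65 -63/130 -6; -63/65 -16/65 -5; 0 0 1]

T1 = [-1 0 0; 0 1 0; 0 0 1]
T2·T1 = [-4/5 -3/5 0; -3/5 4/5 0; 0 0 1]
T3·…·T1 = [16/65 -63/65 0; -63/65 -16/65 0; 0 0 1]
T4·…·T1 = [8/65 -63/130 0; -63/65 -16/65 0; 0 0 1]
T5·…·T1 = [8/65 -63/130 -6; -63/65 -16/65 -5; 0 0 1]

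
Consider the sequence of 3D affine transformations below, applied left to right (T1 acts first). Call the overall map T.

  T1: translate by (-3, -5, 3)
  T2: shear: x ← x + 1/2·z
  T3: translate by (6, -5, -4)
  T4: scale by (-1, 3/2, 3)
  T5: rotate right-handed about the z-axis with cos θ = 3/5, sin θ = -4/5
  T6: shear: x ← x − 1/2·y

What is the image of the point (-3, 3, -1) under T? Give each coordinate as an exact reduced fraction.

T(p) = (-25/4, -11/2, -6)

T1 translate by (-3, -5, 3): (-3, 3, -1) → (-6, -2, 2)
T2 shear: x ← x + 1/2·z: (-6, -2, 2) → (-5, -2, 2)
T3 translate by (6, -5, -4): (-5, -2, 2) → (1, -7, -2)
T4 scale by (-1, 3/2, 3): (1, -7, -2) → (-1, -21/2, -6)
T5 rotate right-handed about the z-axis with cos θ = 3/5, sin θ = -4/5: (-1, -21/2, -6) → (-9, -11/2, -6)
T6 shear: x ← x − 1/2·y: (-9, -11/2, -6) → (-25/4, -11/2, -6)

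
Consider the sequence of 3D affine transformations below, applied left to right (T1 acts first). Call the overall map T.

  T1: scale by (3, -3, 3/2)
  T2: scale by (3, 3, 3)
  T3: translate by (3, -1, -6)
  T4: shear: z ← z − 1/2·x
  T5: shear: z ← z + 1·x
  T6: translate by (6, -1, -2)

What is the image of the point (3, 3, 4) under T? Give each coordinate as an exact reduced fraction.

T1 scale by (3, -3, 3/2): (3, 3, 4) → (9, -9, 6)
T2 scale by (3, 3, 3): (9, -9, 6) → (27, -27, 18)
T3 translate by (3, -1, -6): (27, -27, 18) → (30, -28, 12)
T4 shear: z ← z − 1/2·x: (30, -28, 12) → (30, -28, -3)
T5 shear: z ← z + 1·x: (30, -28, -3) → (30, -28, 27)
T6 translate by (6, -1, -2): (30, -28, 27) → (36, -29, 25)

T(p) = (36, -29, 25)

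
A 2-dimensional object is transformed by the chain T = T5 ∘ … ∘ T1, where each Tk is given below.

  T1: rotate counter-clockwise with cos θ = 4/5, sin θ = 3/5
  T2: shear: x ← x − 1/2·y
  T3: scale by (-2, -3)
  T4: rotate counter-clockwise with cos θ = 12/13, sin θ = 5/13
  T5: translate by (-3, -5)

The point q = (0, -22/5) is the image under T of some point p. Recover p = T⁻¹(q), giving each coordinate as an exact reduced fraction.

T1 = [4/5 -3/5 0; 3/5 4/5 0; 0 0 1]
T2·T1 = [1/2 -1 0; 3/5 4/5 0; 0 0 1]
T3·…·T1 = [-1 2 0; -9/5 -12/5 0; 0 0 1]
T4·…·T1 = [-3/13 36/13 0; -133/65 -94/65 0; 0 0 1]
T5·…·T1 = [-3/13 36/13 -3; -133/65 -94/65 -5; 0 0 1]
det M = 6; M⁻¹ = [-47/195 -6/13 -197/65; 133/390 -1/26 54/65; 0 0 1]
M⁻¹ · (0, -22/5)ᵀ = (-1, 1)ᵀ

p = (-1, 1)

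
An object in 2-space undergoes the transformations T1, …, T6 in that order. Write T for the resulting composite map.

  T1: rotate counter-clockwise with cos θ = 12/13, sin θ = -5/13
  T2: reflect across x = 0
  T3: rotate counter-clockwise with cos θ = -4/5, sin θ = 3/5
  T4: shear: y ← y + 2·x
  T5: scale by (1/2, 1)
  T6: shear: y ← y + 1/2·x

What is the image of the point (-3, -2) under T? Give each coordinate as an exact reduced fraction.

T1 rotate counter-clockwise with cos θ = 12/13, sin θ = -5/13: (-3, -2) → (-46/13, -9/13)
T2 reflect across x = 0: (-46/13, -9/13) → (46/13, -9/13)
T3 rotate counter-clockwise with cos θ = -4/5, sin θ = 3/5: (46/13, -9/13) → (-157/65, 174/65)
T4 shear: y ← y + 2·x: (-157/65, 174/65) → (-157/65, -28/13)
T5 scale by (1/2, 1): (-157/65, -28/13) → (-157/130, -28/13)
T6 shear: y ← y + 1/2·x: (-157/130, -28/13) → (-157/130, -717/260)

T(p) = (-157/130, -717/260)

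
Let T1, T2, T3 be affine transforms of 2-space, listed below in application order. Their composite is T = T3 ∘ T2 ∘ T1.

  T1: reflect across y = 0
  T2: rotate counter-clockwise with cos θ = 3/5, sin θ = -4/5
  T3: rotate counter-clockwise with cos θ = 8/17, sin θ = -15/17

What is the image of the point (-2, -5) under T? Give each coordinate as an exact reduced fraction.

T1 reflect across y = 0: (-2, -5) → (-2, 5)
T2 rotate counter-clockwise with cos θ = 3/5, sin θ = -4/5: (-2, 5) → (14/5, 23/5)
T3 rotate counter-clockwise with cos θ = 8/17, sin θ = -15/17: (14/5, 23/5) → (457/85, -26/85)

T(p) = (457/85, -26/85)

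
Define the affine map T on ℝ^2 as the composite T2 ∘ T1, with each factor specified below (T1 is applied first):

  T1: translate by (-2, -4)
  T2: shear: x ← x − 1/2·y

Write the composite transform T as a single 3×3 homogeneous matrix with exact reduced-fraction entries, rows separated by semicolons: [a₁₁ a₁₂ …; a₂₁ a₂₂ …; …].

T1 = [1 0 -2; 0 1 -4; 0 0 1]
T2·T1 = [1 -1/2 0; 0 1 -4; 0 0 1]

T = [1 -1/2 0; 0 1 -4; 0 0 1]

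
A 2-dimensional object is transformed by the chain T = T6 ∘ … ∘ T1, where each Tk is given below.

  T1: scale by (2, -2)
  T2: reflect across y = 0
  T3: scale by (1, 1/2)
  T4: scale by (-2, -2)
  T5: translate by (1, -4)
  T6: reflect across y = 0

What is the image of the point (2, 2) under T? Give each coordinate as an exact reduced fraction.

T1 scale by (2, -2): (2, 2) → (4, -4)
T2 reflect across y = 0: (4, -4) → (4, 4)
T3 scale by (1, 1/2): (4, 4) → (4, 2)
T4 scale by (-2, -2): (4, 2) → (-8, -4)
T5 translate by (1, -4): (-8, -4) → (-7, -8)
T6 reflect across y = 0: (-7, -8) → (-7, 8)

T(p) = (-7, 8)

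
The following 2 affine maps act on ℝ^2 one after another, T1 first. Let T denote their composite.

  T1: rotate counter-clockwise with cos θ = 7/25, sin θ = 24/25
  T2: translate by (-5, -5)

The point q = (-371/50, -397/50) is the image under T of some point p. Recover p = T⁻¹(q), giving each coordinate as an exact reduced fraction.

T1 = [7/25 -24/25 0; 24/25 7/25 0; 0 0 1]
T2·T1 = [7/25 -24/25 -5; 24/25 7/25 -5; 0 0 1]
det M = 1; M⁻¹ = [7/25 24/25 31/5; -24/25 7/25 -17/5; 0 0 1]
M⁻¹ · (-371/50, -397/50)ᵀ = (-7/2, 3/2)ᵀ

p = (-7/2, 3/2)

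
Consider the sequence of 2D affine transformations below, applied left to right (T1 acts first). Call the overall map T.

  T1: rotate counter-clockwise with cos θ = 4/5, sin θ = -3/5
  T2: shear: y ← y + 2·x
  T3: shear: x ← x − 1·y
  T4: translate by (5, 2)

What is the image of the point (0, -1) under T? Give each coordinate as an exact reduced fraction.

T(p) = (32/5, 0)

T1 rotate counter-clockwise with cos θ = 4/5, sin θ = -3/5: (0, -1) → (-3/5, -4/5)
T2 shear: y ← y + 2·x: (-3/5, -4/5) → (-3/5, -2)
T3 shear: x ← x − 1·y: (-3/5, -2) → (7/5, -2)
T4 translate by (5, 2): (7/5, -2) → (32/5, 0)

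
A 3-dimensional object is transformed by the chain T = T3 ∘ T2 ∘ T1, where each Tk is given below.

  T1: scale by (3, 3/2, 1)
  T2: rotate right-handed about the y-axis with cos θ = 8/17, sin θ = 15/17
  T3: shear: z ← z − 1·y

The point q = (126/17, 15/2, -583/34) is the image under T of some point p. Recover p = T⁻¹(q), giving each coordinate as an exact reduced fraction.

T1 = [3 0 0 0; 0 3/2 0 0; 0 0 1 0; 0 0 0 1]
T2·T1 = [24/17 0 15/17 0; 0 3/2 0 0; -45/17 0 8/17 0; 0 0 0 1]
T3·…·T1 = [24/17 0 15/17 0; 0 3/2 0 0; -45/17 -3/2 8/17 0; 0 0 0 1]
det M = 9/2; M⁻¹ = [8/51 -5/17 -5/17 0; 0 2/3 0 0; 15/17 8/17 8/17 0; 0 0 0 1]
M⁻¹ · (126/17, 15/2, -583/34)ᵀ = (4, 5, 2)ᵀ

p = (4, 5, 2)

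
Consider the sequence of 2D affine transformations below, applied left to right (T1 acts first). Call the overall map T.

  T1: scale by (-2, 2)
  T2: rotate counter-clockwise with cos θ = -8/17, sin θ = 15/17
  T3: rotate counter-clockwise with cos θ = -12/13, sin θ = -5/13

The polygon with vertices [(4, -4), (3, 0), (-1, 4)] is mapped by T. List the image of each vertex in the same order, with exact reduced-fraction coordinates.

T1 scale by (-2, 2): (4, -4) → (-8, -8); (3, 0) → (-6, 0); (-1, 4) → (2, 8)
T2 rotate counter-clockwise with cos θ = -8/17, sin θ = 15/17: (-8, -8) → (184/17, -56/17); (-6, 0) → (48/17, -90/17); (2, 8) → (-8, -2)
T3 rotate counter-clockwise with cos θ = -12/13, sin θ = -5/13: (184/17, -56/17) → (-2488/221, -248/221); (48/17, -90/17) → (-1026/221, 840/221); (-8, -2) → (86/13, 64/13)

image vertices: (-2488/221, -248/221), (-1026/221, 840/221), (86/13, 64/13)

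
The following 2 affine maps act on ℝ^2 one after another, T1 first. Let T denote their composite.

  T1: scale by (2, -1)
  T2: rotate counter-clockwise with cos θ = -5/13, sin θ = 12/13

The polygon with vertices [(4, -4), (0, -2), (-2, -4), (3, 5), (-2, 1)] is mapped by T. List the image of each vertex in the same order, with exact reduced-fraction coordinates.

T1 scale by (2, -1): (4, -4) → (8, 4); (0, -2) → (0, 2); (-2, -4) → (-4, 4); (3, 5) → (6, -5); (-2, 1) → (-4, -1)
T2 rotate counter-clockwise with cos θ = -5/13, sin θ = 12/13: (8, 4) → (-88/13, 76/13); (0, 2) → (-24/13, -10/13); (-4, 4) → (-28/13, -68/13); (6, -5) → (30/13, 97/13); (-4, -1) → (32/13, -43/13)

image vertices: (-88/13, 76/13), (-24/13, -10/13), (-28/13, -68/13), (30/13, 97/13), (32/13, -43/13)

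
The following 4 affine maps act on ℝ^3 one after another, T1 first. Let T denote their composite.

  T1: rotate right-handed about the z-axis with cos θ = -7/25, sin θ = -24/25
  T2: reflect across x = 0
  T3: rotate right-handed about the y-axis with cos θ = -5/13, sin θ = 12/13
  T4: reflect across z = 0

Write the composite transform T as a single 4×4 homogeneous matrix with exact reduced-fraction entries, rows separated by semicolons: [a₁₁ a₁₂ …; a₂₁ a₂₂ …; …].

T = [-7/65 24/65 12/13 0; -24/25 -7/25 0 0; 84/325 -288/325 5/13 0; 0 0 0 1]

T1 = [-7/25 24/25 0 0; -24/25 -7/25 0 0; 0 0 1 0; 0 0 0 1]
T2·T1 = [7/25 -24/25 0 0; -24/25 -7/25 0 0; 0 0 1 0; 0 0 0 1]
T3·…·T1 = [-7/65 24/65 12/13 0; -24/25 -7/25 0 0; -84/325 288/325 -5/13 0; 0 0 0 1]
T4·…·T1 = [-7/65 24/65 12/13 0; -24/25 -7/25 0 0; 84/325 -288/325 5/13 0; 0 0 0 1]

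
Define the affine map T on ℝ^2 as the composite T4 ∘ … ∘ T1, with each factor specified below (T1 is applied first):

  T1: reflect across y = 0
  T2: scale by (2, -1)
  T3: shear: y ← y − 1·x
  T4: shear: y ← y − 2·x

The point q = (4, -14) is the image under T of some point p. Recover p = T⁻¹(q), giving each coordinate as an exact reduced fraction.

T1 = [1 0 0; 0 -1 0; 0 0 1]
T2·T1 = [2 0 0; 0 1 0; 0 0 1]
T3·…·T1 = [2 0 0; -2 1 0; 0 0 1]
T4·…·T1 = [2 0 0; -6 1 0; 0 0 1]
det M = 2; M⁻¹ = [1/2 0 0; 3 1 0; 0 0 1]
M⁻¹ · (4, -14)ᵀ = (2, -2)ᵀ

p = (2, -2)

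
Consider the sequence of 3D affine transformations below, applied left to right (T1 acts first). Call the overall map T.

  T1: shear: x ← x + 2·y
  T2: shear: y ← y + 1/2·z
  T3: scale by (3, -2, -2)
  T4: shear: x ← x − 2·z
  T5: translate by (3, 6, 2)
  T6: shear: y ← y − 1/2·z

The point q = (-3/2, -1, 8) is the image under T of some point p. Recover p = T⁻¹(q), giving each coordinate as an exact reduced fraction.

T1 = [1 2 0 0; 0 1 0 0; 0 0 1 0; 0 0 0 1]
T2·T1 = [1 2 0 0; 0 1 1/2 0; 0 0 1 0; 0 0 0 1]
T3·…·T1 = [3 6 0 0; 0 -2 -1 0; 0 0 -2 0; 0 0 0 1]
T4·…·T1 = [3 6 4 0; 0 -2 -1 0; 0 0 -2 0; 0 0 0 1]
T5·…·T1 = [3 6 4 3; 0 -2 -1 6; 0 0 -2 2; 0 0 0 1]
T6·…·T1 = [3 6 4 3; 0 -2 0 5; 0 0 -2 2; 0 0 0 1]
det M = 12; M⁻¹ = [1/3 1 2/3 -22/3; 0 -1/2 0 5/2; 0 0 -1/2 1; 0 0 0 1]
M⁻¹ · (-3/2, -1, 8)ᵀ = (-7/2, 3, -3)ᵀ

p = (-7/2, 3, -3)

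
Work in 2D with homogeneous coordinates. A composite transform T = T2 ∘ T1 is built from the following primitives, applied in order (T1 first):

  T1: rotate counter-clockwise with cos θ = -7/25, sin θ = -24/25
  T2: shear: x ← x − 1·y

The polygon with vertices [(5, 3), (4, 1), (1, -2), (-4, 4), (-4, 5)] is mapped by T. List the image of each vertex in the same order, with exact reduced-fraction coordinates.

image vertices: (178/25, -141/25), (99/25, -103/25), (-9/5, -2/5), (56/25, 68/25), (87/25, 61/25)

T1 rotate counter-clockwise with cos θ = -7/25, sin θ = -24/25: (5, 3) → (37/25, -141/25); (4, 1) → (-4/25, -103/25); (1, -2) → (-11/5, -2/5); (-4, 4) → (124/25, 68/25); (-4, 5) → (148/25, 61/25)
T2 shear: x ← x − 1·y: (37/25, -141/25) → (178/25, -141/25); (-4/25, -103/25) → (99/25, -103/25); (-11/5, -2/5) → (-9/5, -2/5); (124/25, 68/25) → (56/25, 68/25); (148/25, 61/25) → (87/25, 61/25)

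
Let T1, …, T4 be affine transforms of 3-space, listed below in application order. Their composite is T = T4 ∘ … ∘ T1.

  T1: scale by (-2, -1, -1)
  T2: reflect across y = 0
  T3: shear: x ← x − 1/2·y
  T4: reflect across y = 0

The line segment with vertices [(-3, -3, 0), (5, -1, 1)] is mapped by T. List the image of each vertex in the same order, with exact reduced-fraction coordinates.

T1 scale by (-2, -1, -1): (-3, -3, 0) → (6, 3, 0); (5, -1, 1) → (-10, 1, -1)
T2 reflect across y = 0: (6, 3, 0) → (6, -3, 0); (-10, 1, -1) → (-10, -1, -1)
T3 shear: x ← x − 1/2·y: (6, -3, 0) → (15/2, -3, 0); (-10, -1, -1) → (-19/2, -1, -1)
T4 reflect across y = 0: (15/2, -3, 0) → (15/2, 3, 0); (-19/2, -1, -1) → (-19/2, 1, -1)

image vertices: (15/2, 3, 0), (-19/2, 1, -1)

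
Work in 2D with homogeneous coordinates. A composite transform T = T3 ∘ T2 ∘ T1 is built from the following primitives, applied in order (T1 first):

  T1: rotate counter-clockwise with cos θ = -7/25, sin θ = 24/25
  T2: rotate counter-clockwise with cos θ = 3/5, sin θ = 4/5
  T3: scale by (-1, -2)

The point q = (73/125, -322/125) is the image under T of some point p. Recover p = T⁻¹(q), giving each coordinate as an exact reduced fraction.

T1 = [-7/25 -24/25 0; 24/25 -7/25 0; 0 0 1]
T2·T1 = [-117/125 -44/125 0; 44/125 -117/125 0; 0 0 1]
T3·…·T1 = [117/125 44/125 0; -88/125 234/125 0; 0 0 1]
det M = 2; M⁻¹ = [117/125 -22/125 0; 44/125 117/250 0; 0 0 1]
M⁻¹ · (73/125, -322/125)ᵀ = (1, -1)ᵀ

p = (1, -1)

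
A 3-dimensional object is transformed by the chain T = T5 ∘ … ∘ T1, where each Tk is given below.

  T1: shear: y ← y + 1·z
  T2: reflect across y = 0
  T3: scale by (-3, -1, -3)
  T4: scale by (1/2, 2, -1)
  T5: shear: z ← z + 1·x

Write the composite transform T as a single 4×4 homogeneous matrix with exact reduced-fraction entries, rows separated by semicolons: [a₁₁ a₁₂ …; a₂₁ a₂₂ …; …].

T = [-3/2 0 0 0; 0 2 2 0; -3/2 0 3 0; 0 0 0 1]

T1 = [1 0 0 0; 0 1 1 0; 0 0 1 0; 0 0 0 1]
T2·T1 = [1 0 0 0; 0 -1 -1 0; 0 0 1 0; 0 0 0 1]
T3·…·T1 = [-3 0 0 0; 0 1 1 0; 0 0 -3 0; 0 0 0 1]
T4·…·T1 = [-3/2 0 0 0; 0 2 2 0; 0 0 3 0; 0 0 0 1]
T5·…·T1 = [-3/2 0 0 0; 0 2 2 0; -3/2 0 3 0; 0 0 0 1]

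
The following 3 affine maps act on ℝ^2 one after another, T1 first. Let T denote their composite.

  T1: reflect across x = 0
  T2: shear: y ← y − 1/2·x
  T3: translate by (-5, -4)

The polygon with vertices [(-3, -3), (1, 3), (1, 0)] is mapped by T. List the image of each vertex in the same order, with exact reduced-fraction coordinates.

image vertices: (-2, -17/2), (-6, -1/2), (-6, -7/2)

T1 reflect across x = 0: (-3, -3) → (3, -3); (1, 3) → (-1, 3); (1, 0) → (-1, 0)
T2 shear: y ← y − 1/2·x: (3, -3) → (3, -9/2); (-1, 3) → (-1, 7/2); (-1, 0) → (-1, 1/2)
T3 translate by (-5, -4): (3, -9/2) → (-2, -17/2); (-1, 7/2) → (-6, -1/2); (-1, 1/2) → (-6, -7/2)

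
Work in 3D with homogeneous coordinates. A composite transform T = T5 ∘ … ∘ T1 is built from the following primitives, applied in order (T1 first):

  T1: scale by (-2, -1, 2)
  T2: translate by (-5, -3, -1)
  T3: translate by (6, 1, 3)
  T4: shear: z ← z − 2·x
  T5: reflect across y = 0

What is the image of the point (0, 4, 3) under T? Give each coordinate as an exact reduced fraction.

T(p) = (1, 6, 6)

T1 scale by (-2, -1, 2): (0, 4, 3) → (0, -4, 6)
T2 translate by (-5, -3, -1): (0, -4, 6) → (-5, -7, 5)
T3 translate by (6, 1, 3): (-5, -7, 5) → (1, -6, 8)
T4 shear: z ← z − 2·x: (1, -6, 8) → (1, -6, 6)
T5 reflect across y = 0: (1, -6, 6) → (1, 6, 6)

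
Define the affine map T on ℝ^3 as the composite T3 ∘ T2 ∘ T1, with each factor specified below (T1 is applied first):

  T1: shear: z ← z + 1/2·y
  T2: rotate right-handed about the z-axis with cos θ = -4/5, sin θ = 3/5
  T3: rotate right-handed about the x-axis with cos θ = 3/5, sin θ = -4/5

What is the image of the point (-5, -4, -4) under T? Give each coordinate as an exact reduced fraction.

T(p) = (32/5, -117/25, -94/25)

T1 shear: z ← z + 1/2·y: (-5, -4, -4) → (-5, -4, -6)
T2 rotate right-handed about the z-axis with cos θ = -4/5, sin θ = 3/5: (-5, -4, -6) → (32/5, 1/5, -6)
T3 rotate right-handed about the x-axis with cos θ = 3/5, sin θ = -4/5: (32/5, 1/5, -6) → (32/5, -117/25, -94/25)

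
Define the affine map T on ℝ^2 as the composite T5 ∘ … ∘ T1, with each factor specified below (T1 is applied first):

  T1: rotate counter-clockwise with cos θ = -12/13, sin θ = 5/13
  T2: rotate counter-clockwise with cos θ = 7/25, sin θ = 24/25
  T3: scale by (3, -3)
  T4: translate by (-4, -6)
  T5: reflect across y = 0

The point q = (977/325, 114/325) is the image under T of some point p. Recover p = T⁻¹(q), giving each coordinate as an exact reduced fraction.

p = (0, 3)

T1 = [-12/13 -5/13 0; 5/13 -12/13 0; 0 0 1]
T2·T1 = [-204/325 253/325 0; -253/325 -204/325 0; 0 0 1]
T3·…·T1 = [-612/325 759/325 0; 759/325 612/325 0; 0 0 1]
T4·…·T1 = [-612/325 759/325 -4; 759/325 612/325 -6; 0 0 1]
T5·…·T1 = [-612/325 759/325 -4; -759/325 -612/325 6; 0 0 1]
det M = 9; M⁻¹ = [-68/325 -253/975 18/25; 253/975 -68/325 172/75; 0 0 1]
M⁻¹ · (977/325, 114/325)ᵀ = (0, 3)ᵀ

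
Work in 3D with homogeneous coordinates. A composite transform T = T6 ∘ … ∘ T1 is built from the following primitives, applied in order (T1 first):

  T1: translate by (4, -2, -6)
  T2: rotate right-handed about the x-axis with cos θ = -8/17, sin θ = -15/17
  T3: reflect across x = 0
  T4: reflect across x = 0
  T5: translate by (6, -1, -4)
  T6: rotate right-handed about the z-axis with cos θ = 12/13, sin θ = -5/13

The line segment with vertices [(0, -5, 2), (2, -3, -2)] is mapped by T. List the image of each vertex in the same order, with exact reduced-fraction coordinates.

T1 translate by (4, -2, -6): (0, -5, 2) → (4, -7, -4); (2, -3, -2) → (6, -5, -8)
T2 rotate right-handed about the x-axis with cos θ = -8/17, sin θ = -15/17: (4, -7, -4) → (4, -4/17, 137/17); (6, -5, -8) → (6, -80/17, 139/17)
T3 reflect across x = 0: (4, -4/17, 137/17) → (-4, -4/17, 137/17); (6, -80/17, 139/17) → (-6, -80/17, 139/17)
T4 reflect across x = 0: (-4, -4/17, 137/17) → (4, -4/17, 137/17); (-6, -80/17, 139/17) → (6, -80/17, 139/17)
T5 translate by (6, -1, -4): (4, -4/17, 137/17) → (10, -21/17, 69/17); (6, -80/17, 139/17) → (12, -97/17, 71/17)
T6 rotate right-handed about the z-axis with cos θ = 12/13, sin θ = -5/13: (10, -21/17, 69/17) → (1935/221, -1102/221, 69/17); (12, -97/17, 71/17) → (151/17, -168/17, 71/17)

image vertices: (1935/221, -1102/221, 69/17), (151/17, -168/17, 71/17)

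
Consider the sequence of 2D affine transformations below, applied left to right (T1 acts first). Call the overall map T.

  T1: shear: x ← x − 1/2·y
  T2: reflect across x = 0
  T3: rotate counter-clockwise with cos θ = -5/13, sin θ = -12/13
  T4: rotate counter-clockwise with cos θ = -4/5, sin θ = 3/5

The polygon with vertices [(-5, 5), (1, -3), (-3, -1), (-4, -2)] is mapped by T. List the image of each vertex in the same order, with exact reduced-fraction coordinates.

image vertices: (51/13, 211/26), (-41/65, -501/130), (173/65, 53/130), (18/5, -1/5)

T1 shear: x ← x − 1/2·y: (-5, 5) → (-15/2, 5); (1, -3) → (5/2, -3); (-3, -1) → (-5/2, -1); (-4, -2) → (-3, -2)
T2 reflect across x = 0: (-15/2, 5) → (15/2, 5); (5/2, -3) → (-5/2, -3); (-5/2, -1) → (5/2, -1); (-3, -2) → (3, -2)
T3 rotate counter-clockwise with cos θ = -5/13, sin θ = -12/13: (15/2, 5) → (45/26, -115/13); (-5/2, -3) → (-47/26, 45/13); (5/2, -1) → (-49/26, -25/13); (3, -2) → (-3, -2)
T4 rotate counter-clockwise with cos θ = -4/5, sin θ = 3/5: (45/26, -115/13) → (51/13, 211/26); (-47/26, 45/13) → (-41/65, -501/130); (-49/26, -25/13) → (173/65, 53/130); (-3, -2) → (18/5, -1/5)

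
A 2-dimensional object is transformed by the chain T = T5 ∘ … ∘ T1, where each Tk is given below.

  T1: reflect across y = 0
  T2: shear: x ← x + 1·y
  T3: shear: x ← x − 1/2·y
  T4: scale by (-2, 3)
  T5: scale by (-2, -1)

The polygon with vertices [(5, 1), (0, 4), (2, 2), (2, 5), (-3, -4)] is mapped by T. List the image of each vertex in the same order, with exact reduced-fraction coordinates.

T1 reflect across y = 0: (5, 1) → (5, -1); (0, 4) → (0, -4); (2, 2) → (2, -2); (2, 5) → (2, -5); (-3, -4) → (-3, 4)
T2 shear: x ← x + 1·y: (5, -1) → (4, -1); (0, -4) → (-4, -4); (2, -2) → (0, -2); (2, -5) → (-3, -5); (-3, 4) → (1, 4)
T3 shear: x ← x − 1/2·y: (4, -1) → (9/2, -1); (-4, -4) → (-2, -4); (0, -2) → (1, -2); (-3, -5) → (-1/2, -5); (1, 4) → (-1, 4)
T4 scale by (-2, 3): (9/2, -1) → (-9, -3); (-2, -4) → (4, -12); (1, -2) → (-2, -6); (-1/2, -5) → (1, -15); (-1, 4) → (2, 12)
T5 scale by (-2, -1): (-9, -3) → (18, 3); (4, -12) → (-8, 12); (-2, -6) → (4, 6); (1, -15) → (-2, 15); (2, 12) → (-4, -12)

image vertices: (18, 3), (-8, 12), (4, 6), (-2, 15), (-4, -12)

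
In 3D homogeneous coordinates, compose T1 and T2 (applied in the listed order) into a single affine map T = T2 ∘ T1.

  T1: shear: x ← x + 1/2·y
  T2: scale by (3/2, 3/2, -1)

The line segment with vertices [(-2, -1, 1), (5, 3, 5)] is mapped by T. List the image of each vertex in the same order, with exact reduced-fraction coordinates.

image vertices: (-15/4, -3/2, -1), (39/4, 9/2, -5)

T1 shear: x ← x + 1/2·y: (-2, -1, 1) → (-5/2, -1, 1); (5, 3, 5) → (13/2, 3, 5)
T2 scale by (3/2, 3/2, -1): (-5/2, -1, 1) → (-15/4, -3/2, -1); (13/2, 3, 5) → (39/4, 9/2, -5)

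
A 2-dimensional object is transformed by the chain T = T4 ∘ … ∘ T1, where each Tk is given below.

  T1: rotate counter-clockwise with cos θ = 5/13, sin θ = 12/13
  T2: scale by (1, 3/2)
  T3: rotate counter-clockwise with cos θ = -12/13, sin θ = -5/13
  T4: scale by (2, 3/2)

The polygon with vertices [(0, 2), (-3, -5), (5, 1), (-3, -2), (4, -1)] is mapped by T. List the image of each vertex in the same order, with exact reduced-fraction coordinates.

T1 rotate counter-clockwise with cos θ = 5/13, sin θ = 12/13: (0, 2) → (-24/13, 10/13); (-3, -5) → (45/13, -61/13); (5, 1) → (1, 5); (-3, -2) → (9/13, -46/13); (4, -1) → (32/13, 43/13)
T2 scale by (1, 3/2): (-24/13, 10/13) → (-24/13, 15/13); (45/13, -61/13) → (45/13, -183/26); (1, 5) → (1, 15/2); (9/13, -46/13) → (9/13, -69/13); (32/13, 43/13) → (32/13, 129/26)
T3 rotate counter-clockwise with cos θ = -12/13, sin θ = -5/13: (-24/13, 15/13) → (363/169, -60/169); (45/13, -183/26) → (-1995/338, 873/169); (1, 15/2) → (51/26, -95/13); (9/13, -69/13) → (-453/169, 783/169); (32/13, 129/26) → (-123/338, -934/169)
T4 scale by (2, 3/2): (363/169, -60/169) → (726/169, -90/169); (-1995/338, 873/169) → (-1995/169, 2619/338); (51/26, -95/13) → (51/13, -285/26); (-453/169, 783/169) → (-906/169, 2349/338); (-123/338, -934/169) → (-123/169, -1401/169)

image vertices: (726/169, -90/169), (-1995/169, 2619/338), (51/13, -285/26), (-906/169, 2349/338), (-123/169, -1401/169)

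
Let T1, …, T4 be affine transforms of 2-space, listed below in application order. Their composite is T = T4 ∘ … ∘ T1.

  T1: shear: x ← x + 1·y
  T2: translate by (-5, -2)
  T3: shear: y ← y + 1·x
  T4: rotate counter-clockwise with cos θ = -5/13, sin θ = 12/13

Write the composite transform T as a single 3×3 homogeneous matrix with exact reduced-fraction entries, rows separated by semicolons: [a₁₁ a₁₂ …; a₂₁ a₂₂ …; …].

T1 = [1 1 0; 0 1 0; 0 0 1]
T2·T1 = [1 1 -5; 0 1 -2; 0 0 1]
T3·…·T1 = [1 1 -5; 1 2 -7; 0 0 1]
T4·…·T1 = [-17/13 -29/13 109/13; 7/13 2/13 -25/13; 0 0 1]

T = [-17/13 -29/13 109/13; 7/13 2/13 -25/13; 0 0 1]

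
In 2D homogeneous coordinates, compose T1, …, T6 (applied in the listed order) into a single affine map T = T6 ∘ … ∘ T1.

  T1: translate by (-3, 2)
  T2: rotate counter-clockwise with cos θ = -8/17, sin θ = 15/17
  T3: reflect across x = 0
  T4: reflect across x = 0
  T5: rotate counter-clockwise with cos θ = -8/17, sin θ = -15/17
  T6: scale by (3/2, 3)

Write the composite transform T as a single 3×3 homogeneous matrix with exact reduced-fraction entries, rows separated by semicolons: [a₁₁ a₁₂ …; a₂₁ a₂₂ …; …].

T = [3/2 0 -9/2; 0 3 6; 0 0 1]

T1 = [1 0 -3; 0 1 2; 0 0 1]
T2·T1 = [-8/17 -15/17 -6/17; 15/17 -8/17 -61/17; 0 0 1]
T3·…·T1 = [8/17 15/17 6/17; 15/17 -8/17 -61/17; 0 0 1]
T4·…·T1 = [-8/17 -15/17 -6/17; 15/17 -8/17 -61/17; 0 0 1]
T5·…·T1 = [1 0 -3; 0 1 2; 0 0 1]
T6·…·T1 = [3/2 0 -9/2; 0 3 6; 0 0 1]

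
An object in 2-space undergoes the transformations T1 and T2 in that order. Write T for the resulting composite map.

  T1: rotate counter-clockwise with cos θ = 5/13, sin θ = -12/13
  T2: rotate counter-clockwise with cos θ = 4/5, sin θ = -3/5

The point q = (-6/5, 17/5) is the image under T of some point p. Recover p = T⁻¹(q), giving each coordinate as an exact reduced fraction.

T1 = [5/13 12/13 0; -12/13 5/13 0; 0 0 1]
T2·T1 = [-16/65 63/65 0; -63/65 -16/65 0; 0 0 1]
det M = 1; M⁻¹ = [-16/65 -63/65 0; 63/65 -16/65 0; 0 0 1]
M⁻¹ · (-6/5, 17/5)ᵀ = (-3, -2)ᵀ

p = (-3, -2)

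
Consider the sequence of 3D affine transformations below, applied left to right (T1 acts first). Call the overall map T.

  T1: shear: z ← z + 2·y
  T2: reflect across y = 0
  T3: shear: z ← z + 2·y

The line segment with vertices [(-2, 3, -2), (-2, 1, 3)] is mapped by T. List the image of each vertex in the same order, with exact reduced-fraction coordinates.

T1 shear: z ← z + 2·y: (-2, 3, -2) → (-2, 3, 4); (-2, 1, 3) → (-2, 1, 5)
T2 reflect across y = 0: (-2, 3, 4) → (-2, -3, 4); (-2, 1, 5) → (-2, -1, 5)
T3 shear: z ← z + 2·y: (-2, -3, 4) → (-2, -3, -2); (-2, -1, 5) → (-2, -1, 3)

image vertices: (-2, -3, -2), (-2, -1, 3)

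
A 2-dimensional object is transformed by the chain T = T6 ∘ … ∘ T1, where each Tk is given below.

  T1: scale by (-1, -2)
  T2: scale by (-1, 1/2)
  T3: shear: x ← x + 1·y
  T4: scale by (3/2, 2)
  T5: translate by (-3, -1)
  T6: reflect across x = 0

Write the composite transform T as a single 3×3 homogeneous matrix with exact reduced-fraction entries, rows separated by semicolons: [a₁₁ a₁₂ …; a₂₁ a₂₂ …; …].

T = [-3/2 3/2 3; 0 -2 -1; 0 0 1]

T1 = [-1 0 0; 0 -2 0; 0 0 1]
T2·T1 = [1 0 0; 0 -1 0; 0 0 1]
T3·…·T1 = [1 -1 0; 0 -1 0; 0 0 1]
T4·…·T1 = [3/2 -3/2 0; 0 -2 0; 0 0 1]
T5·…·T1 = [3/2 -3/2 -3; 0 -2 -1; 0 0 1]
T6·…·T1 = [-3/2 3/2 3; 0 -2 -1; 0 0 1]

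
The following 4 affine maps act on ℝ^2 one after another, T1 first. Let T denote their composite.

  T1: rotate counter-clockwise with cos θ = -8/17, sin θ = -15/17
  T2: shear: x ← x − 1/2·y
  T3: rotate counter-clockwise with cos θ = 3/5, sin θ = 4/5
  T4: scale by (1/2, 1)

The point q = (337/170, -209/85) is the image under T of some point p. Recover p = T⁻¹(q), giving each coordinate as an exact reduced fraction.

p = (5, 1/2)

T1 = [-8/17 15/17 0; -15/17 -8/17 0; 0 0 1]
T2·T1 = [-1/34 19/17 0; -15/17 -8/17 0; 0 0 1]
T3·…·T1 = [117/170 89/85 0; -47/85 52/85 0; 0 0 1]
T4·…·T1 = [117/340 89/170 0; -47/85 52/85 0; 0 0 1]
det M = 1/2; M⁻¹ = [104/85 -89/85 0; 94/85 117/170 0; 0 0 1]
M⁻¹ · (337/170, -209/85)ᵀ = (5, 1/2)ᵀ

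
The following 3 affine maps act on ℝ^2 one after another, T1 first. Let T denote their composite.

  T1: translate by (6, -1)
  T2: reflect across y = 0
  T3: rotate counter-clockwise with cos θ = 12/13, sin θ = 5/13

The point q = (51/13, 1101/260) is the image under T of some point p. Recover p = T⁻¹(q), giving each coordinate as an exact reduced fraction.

T1 = [1 0 6; 0 1 -1; 0 0 1]
T2·T1 = [1 0 6; 0 -1 1; 0 0 1]
T3·…·T1 = [12/13 5/13 67/13; 5/13 -12/13 42/13; 0 0 1]
det M = -1; M⁻¹ = [12/13 5/13 -6; 5/13 -12/13 1; 0 0 1]
M⁻¹ · (51/13, 1101/260)ᵀ = (-3/4, -7/5)ᵀ

p = (-3/4, -7/5)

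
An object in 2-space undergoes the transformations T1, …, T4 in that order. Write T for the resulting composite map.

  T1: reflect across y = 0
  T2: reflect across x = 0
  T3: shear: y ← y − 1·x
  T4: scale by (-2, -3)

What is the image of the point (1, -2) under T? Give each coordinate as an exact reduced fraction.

T1 reflect across y = 0: (1, -2) → (1, 2)
T2 reflect across x = 0: (1, 2) → (-1, 2)
T3 shear: y ← y − 1·x: (-1, 2) → (-1, 3)
T4 scale by (-2, -3): (-1, 3) → (2, -9)

T(p) = (2, -9)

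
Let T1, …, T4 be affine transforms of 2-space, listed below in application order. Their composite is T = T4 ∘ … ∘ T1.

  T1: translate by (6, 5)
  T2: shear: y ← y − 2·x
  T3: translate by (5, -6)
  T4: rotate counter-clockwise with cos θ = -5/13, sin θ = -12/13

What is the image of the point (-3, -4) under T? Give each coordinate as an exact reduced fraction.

T(p) = (-172/13, -41/13)

T1 translate by (6, 5): (-3, -4) → (3, 1)
T2 shear: y ← y − 2·x: (3, 1) → (3, -5)
T3 translate by (5, -6): (3, -5) → (8, -11)
T4 rotate counter-clockwise with cos θ = -5/13, sin θ = -12/13: (8, -11) → (-172/13, -41/13)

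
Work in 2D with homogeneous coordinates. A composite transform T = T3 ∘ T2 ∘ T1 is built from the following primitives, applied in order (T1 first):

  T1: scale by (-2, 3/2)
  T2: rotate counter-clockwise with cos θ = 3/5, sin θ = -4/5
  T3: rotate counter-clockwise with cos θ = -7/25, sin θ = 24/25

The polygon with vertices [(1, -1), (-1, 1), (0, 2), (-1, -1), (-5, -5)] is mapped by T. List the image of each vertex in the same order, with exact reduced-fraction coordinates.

image vertices: (0, -5/2), (0, 5/2), (-12/5, 9/5), (12/5, 7/10), (12, 7/2)

T1 scale by (-2, 3/2): (1, -1) → (-2, -3/2); (-1, 1) → (2, 3/2); (0, 2) → (0, 3); (-1, -1) → (2, -3/2); (-5, -5) → (10, -15/2)
T2 rotate counter-clockwise with cos θ = 3/5, sin θ = -4/5: (-2, -3/2) → (-12/5, 7/10); (2, 3/2) → (12/5, -7/10); (0, 3) → (12/5, 9/5); (2, -3/2) → (0, -5/2); (10, -15/2) → (0, -25/2)
T3 rotate counter-clockwise with cos θ = -7/25, sin θ = 24/25: (-12/5, 7/10) → (0, -5/2); (12/5, -7/10) → (0, 5/2); (12/5, 9/5) → (-12/5, 9/5); (0, -5/2) → (12/5, 7/10); (0, -25/2) → (12, 7/2)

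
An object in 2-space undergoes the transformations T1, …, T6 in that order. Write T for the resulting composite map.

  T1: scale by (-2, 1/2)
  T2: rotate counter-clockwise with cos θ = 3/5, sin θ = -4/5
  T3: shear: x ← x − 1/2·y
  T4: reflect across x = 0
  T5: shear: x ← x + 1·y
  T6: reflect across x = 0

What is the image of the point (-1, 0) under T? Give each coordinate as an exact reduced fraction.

T1 scale by (-2, 1/2): (-1, 0) → (2, 0)
T2 rotate counter-clockwise with cos θ = 3/5, sin θ = -4/5: (2, 0) → (6/5, -8/5)
T3 shear: x ← x − 1/2·y: (6/5, -8/5) → (2, -8/5)
T4 reflect across x = 0: (2, -8/5) → (-2, -8/5)
T5 shear: x ← x + 1·y: (-2, -8/5) → (-18/5, -8/5)
T6 reflect across x = 0: (-18/5, -8/5) → (18/5, -8/5)

T(p) = (18/5, -8/5)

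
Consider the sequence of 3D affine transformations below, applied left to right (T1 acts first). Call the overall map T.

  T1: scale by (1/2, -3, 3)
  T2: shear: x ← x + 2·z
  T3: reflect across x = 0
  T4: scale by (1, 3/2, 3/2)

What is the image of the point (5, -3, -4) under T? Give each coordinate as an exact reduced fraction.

T1 scale by (1/2, -3, 3): (5, -3, -4) → (5/2, 9, -12)
T2 shear: x ← x + 2·z: (5/2, 9, -12) → (-43/2, 9, -12)
T3 reflect across x = 0: (-43/2, 9, -12) → (43/2, 9, -12)
T4 scale by (1, 3/2, 3/2): (43/2, 9, -12) → (43/2, 27/2, -18)

T(p) = (43/2, 27/2, -18)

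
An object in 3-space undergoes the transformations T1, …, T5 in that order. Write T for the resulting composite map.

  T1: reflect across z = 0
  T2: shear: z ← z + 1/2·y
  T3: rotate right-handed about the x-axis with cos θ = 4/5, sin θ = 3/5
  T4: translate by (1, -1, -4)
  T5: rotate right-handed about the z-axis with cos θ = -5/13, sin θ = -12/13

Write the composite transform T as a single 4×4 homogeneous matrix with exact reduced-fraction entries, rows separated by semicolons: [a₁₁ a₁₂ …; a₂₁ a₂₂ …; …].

T = [-5/13 6/13 36/65 -17/13; -12/13 -5/26 -3/13 -7/13; 0 1 -4/5 -4; 0 0 0 1]

T1 = [1 0 0 0; 0 1 0 0; 0 0 -1 0; 0 0 0 1]
T2·T1 = [1 0 0 0; 0 1 0 0; 0 1/2 -1 0; 0 0 0 1]
T3·…·T1 = [1 0 0 0; 0 1/2 3/5 0; 0 1 -4/5 0; 0 0 0 1]
T4·…·T1 = [1 0 0 1; 0 1/2 3/5 -1; 0 1 -4/5 -4; 0 0 0 1]
T5·…·T1 = [-5/13 6/13 36/65 -17/13; -12/13 -5/26 -3/13 -7/13; 0 1 -4/5 -4; 0 0 0 1]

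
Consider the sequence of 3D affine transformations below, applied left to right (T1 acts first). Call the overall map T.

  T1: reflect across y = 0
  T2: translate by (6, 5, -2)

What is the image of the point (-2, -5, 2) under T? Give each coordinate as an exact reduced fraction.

T(p) = (4, 10, 0)

T1 reflect across y = 0: (-2, -5, 2) → (-2, 5, 2)
T2 translate by (6, 5, -2): (-2, 5, 2) → (4, 10, 0)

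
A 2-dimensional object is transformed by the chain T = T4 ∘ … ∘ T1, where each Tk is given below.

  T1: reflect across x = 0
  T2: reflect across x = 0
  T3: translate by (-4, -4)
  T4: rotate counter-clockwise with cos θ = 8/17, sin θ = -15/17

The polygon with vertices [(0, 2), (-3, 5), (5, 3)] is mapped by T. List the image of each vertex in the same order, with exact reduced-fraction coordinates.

T1 reflect across x = 0: (0, 2) → (0, 2); (-3, 5) → (3, 5); (5, 3) → (-5, 3)
T2 reflect across x = 0: (0, 2) → (0, 2); (3, 5) → (-3, 5); (-5, 3) → (5, 3)
T3 translate by (-4, -4): (0, 2) → (-4, -2); (-3, 5) → (-7, 1); (5, 3) → (1, -1)
T4 rotate counter-clockwise with cos θ = 8/17, sin θ = -15/17: (-4, -2) → (-62/17, 44/17); (-7, 1) → (-41/17, 113/17); (1, -1) → (-7/17, -23/17)

image vertices: (-62/17, 44/17), (-41/17, 113/17), (-7/17, -23/17)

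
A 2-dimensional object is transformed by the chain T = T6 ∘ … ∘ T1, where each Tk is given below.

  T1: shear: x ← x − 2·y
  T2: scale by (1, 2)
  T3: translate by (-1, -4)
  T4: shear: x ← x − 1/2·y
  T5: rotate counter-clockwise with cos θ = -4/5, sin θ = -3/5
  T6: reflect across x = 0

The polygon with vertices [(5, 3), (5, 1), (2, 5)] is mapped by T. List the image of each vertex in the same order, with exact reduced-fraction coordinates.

image vertices: (-18/5, 1/5), (18/5, -1/5), (-66/5, 12/5)

T1 shear: x ← x − 2·y: (5, 3) → (-1, 3); (5, 1) → (3, 1); (2, 5) → (-8, 5)
T2 scale by (1, 2): (-1, 3) → (-1, 6); (3, 1) → (3, 2); (-8, 5) → (-8, 10)
T3 translate by (-1, -4): (-1, 6) → (-2, 2); (3, 2) → (2, -2); (-8, 10) → (-9, 6)
T4 shear: x ← x − 1/2·y: (-2, 2) → (-3, 2); (2, -2) → (3, -2); (-9, 6) → (-12, 6)
T5 rotate counter-clockwise with cos θ = -4/5, sin θ = -3/5: (-3, 2) → (18/5, 1/5); (3, -2) → (-18/5, -1/5); (-12, 6) → (66/5, 12/5)
T6 reflect across x = 0: (18/5, 1/5) → (-18/5, 1/5); (-18/5, -1/5) → (18/5, -1/5); (66/5, 12/5) → (-66/5, 12/5)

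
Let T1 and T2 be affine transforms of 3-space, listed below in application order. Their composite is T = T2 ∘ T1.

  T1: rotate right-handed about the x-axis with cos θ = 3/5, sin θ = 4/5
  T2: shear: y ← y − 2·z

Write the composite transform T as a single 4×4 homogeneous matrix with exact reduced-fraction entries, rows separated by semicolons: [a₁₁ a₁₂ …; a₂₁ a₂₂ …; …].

T = [1 0 0 0; 0 -1 -2 0; 0 4/5 3/5 0; 0 0 0 1]

T1 = [1 0 0 0; 0 3/5 -4/5 0; 0 4/5 3/5 0; 0 0 0 1]
T2·T1 = [1 0 0 0; 0 -1 -2 0; 0 4/5 3/5 0; 0 0 0 1]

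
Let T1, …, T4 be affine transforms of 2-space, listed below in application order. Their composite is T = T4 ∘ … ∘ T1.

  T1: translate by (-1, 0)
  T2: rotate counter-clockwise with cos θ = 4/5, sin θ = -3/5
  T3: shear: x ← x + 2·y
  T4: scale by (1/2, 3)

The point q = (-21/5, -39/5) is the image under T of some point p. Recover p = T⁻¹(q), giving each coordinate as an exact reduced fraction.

T1 = [1 0 -1; 0 1 0; 0 0 1]
T2·T1 = [4/5 3/5 -4/5; -3/5 4/5 3/5; 0 0 1]
T3·…·T1 = [-2/5 11/5 2/5; -3/5 4/5 3/5; 0 0 1]
T4·…·T1 = [-1/5 11/10 1/5; -9/5 12/5 9/5; 0 0 1]
det M = 3/2; M⁻¹ = [8/5 -11/15 1; 6/5 -2/15 0; 0 0 1]
M⁻¹ · (-21/5, -39/5)ᵀ = (0, -4)ᵀ

p = (0, -4)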